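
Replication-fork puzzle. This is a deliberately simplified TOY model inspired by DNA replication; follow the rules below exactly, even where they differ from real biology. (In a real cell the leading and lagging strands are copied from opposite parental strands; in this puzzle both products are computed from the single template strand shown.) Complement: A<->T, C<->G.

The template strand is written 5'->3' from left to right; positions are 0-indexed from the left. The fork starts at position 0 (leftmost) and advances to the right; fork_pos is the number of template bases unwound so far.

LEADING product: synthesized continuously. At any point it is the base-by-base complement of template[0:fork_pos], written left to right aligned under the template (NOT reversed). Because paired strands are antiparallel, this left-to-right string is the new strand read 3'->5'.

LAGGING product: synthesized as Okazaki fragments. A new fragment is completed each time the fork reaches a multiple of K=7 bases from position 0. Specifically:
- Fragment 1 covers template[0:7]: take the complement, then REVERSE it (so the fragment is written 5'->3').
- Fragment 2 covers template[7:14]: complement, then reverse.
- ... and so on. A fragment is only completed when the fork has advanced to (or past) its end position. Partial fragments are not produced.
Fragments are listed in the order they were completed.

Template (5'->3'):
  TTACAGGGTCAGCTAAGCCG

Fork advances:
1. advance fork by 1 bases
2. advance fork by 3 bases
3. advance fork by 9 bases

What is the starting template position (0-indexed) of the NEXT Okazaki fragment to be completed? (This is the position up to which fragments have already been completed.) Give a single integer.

Answer: 7

Derivation:
Step 1: advance 1 -> fork_pos = 0 + 1 = 1. Next multiple of 7 is 7 (not reached); still 0 fragment(s).
Step 2: advance 3 -> fork_pos = 1 + 3 = 4. Next multiple of 7 is 7 (not reached); still 0 fragment(s).
Step 3: advance 9 -> fork_pos = 4 + 9 = 13. Reached multiple(s) of 7: 7 -> fragment 1 completed (1 total).
1 fragment(s) completed, covering template[0:7] (1 x 7 = 7). The next fragment, fragment 2, covers template[7:14], so it starts at position 7.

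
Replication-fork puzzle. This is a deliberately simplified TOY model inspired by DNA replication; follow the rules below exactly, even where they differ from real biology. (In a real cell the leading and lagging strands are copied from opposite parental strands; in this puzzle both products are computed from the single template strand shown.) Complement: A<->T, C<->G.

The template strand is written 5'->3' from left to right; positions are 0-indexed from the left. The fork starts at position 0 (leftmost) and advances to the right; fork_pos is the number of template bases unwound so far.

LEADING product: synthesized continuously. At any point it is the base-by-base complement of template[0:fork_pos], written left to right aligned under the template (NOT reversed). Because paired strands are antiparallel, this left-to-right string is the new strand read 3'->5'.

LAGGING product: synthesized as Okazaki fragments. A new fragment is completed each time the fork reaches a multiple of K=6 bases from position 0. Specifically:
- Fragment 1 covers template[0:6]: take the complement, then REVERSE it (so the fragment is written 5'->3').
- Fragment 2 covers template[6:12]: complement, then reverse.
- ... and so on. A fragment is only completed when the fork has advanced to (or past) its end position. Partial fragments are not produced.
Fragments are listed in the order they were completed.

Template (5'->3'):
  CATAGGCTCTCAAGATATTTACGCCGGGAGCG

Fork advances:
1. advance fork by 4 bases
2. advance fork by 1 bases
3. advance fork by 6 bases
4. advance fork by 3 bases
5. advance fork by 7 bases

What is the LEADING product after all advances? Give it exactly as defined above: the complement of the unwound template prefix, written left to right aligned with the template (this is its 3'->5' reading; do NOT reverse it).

Answer: GTATCCGAGAGTTCTATAAAT

Derivation:
Step 1: advance 4 -> fork_pos = 0 + 4 = 4.
Step 2: advance 1 -> fork_pos = 4 + 1 = 5.
Step 3: advance 6 -> fork_pos = 5 + 6 = 11.
Step 4: advance 3 -> fork_pos = 11 + 3 = 14.
Step 5: advance 7 -> fork_pos = 14 + 7 = 21.
Unwound prefix: template[0:21] = CATAGGCTCTCAAGATATTTA
Complement it base by base (A<->T, C<->G), keeping left-to-right order:
  [0:5] CATAG -> GTATC
  [5:10] GCTCT -> CGAGA
  [10:15] CAAGA -> GTTCT
  [15:20] TATTT -> ATAAA
  [20:21] A -> T
Concatenate: GTATCCGAGAGTTCTATAAAT (length 21; written aligned with the template, i.e. 3'->5').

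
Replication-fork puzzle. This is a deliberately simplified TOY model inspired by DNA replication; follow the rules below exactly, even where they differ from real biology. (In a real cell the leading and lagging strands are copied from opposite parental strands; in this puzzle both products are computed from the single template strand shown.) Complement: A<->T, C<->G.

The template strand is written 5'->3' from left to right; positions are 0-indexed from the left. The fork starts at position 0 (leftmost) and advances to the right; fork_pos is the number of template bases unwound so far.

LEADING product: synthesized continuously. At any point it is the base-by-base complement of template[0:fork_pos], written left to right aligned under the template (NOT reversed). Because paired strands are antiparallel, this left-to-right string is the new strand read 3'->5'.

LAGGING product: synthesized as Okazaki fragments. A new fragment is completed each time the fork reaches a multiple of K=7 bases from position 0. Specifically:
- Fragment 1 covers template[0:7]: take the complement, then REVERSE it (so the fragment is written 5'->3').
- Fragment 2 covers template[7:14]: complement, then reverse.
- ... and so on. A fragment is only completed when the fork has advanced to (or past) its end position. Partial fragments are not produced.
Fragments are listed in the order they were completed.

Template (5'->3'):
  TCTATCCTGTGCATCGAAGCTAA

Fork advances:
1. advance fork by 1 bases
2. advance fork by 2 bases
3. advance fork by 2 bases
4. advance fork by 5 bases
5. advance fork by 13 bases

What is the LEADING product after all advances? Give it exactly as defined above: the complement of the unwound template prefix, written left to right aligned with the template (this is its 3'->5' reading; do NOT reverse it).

Step 1: advance 1 -> fork_pos = 0 + 1 = 1.
Step 2: advance 2 -> fork_pos = 1 + 2 = 3.
Step 3: advance 2 -> fork_pos = 3 + 2 = 5.
Step 4: advance 5 -> fork_pos = 5 + 5 = 10.
Step 5: advance 13 -> fork_pos = 10 + 13 = 23.
Unwound prefix: template[0:23] = TCTATCCTGTGCATCGAAGCTAA
Complement it base by base (A<->T, C<->G), keeping left-to-right order:
  [0:5] TCTAT -> AGATA
  [5:10] CCTGT -> GGACA
  [10:15] GCATC -> CGTAG
  [15:20] GAAGC -> CTTCG
  [20:23] TAA -> ATT
Concatenate: AGATAGGACACGTAGCTTCGATT (length 23; written aligned with the template, i.e. 3'->5').

Answer: AGATAGGACACGTAGCTTCGATT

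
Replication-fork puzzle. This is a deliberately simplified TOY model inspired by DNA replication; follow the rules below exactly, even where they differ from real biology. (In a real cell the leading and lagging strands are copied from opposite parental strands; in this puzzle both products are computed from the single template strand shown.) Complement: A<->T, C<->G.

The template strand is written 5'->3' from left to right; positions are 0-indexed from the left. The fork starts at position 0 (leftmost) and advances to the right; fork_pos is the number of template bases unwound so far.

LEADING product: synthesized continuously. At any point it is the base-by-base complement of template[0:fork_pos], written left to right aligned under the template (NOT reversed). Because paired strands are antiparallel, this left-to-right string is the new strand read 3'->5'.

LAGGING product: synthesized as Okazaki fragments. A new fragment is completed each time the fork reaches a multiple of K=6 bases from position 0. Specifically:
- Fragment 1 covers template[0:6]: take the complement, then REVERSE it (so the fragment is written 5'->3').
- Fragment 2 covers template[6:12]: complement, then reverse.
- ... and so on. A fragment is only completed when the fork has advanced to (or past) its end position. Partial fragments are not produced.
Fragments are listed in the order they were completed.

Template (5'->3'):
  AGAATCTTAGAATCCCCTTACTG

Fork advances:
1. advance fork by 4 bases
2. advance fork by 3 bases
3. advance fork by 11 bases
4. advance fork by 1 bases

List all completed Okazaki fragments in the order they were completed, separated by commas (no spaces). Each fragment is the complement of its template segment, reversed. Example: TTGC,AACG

Step 1: advance 4 -> fork_pos = 0 + 4 = 4. Next multiple of 6 is 6 (not reached); still 0 fragment(s).
Step 2: advance 3 -> fork_pos = 4 + 3 = 7. Reached multiple(s) of 6: 6 -> fragment 1 completed (1 total).
Step 3: advance 11 -> fork_pos = 7 + 11 = 18. Reached multiple(s) of 6: 12, 18 -> fragments 2-3 completed (3 total).
Step 4: advance 1 -> fork_pos = 18 + 1 = 19. Next multiple of 6 is 24 (not reached); still 3 fragment(s).
Final fork_pos = 19, so 3 fragment(s) are complete. Build each: template segment -> complement -> reverse.
Fragment 1: template[0:6] = AGAATC -> complement TCTTAG -> reversed GATTCT
Fragment 2: template[6:12] = TTAGAA -> complement AATCTT -> reversed TTCTAA
Fragment 3: template[12:18] = TCCCCT -> complement AGGGGA -> reversed AGGGGA

Answer: GATTCT,TTCTAA,AGGGGA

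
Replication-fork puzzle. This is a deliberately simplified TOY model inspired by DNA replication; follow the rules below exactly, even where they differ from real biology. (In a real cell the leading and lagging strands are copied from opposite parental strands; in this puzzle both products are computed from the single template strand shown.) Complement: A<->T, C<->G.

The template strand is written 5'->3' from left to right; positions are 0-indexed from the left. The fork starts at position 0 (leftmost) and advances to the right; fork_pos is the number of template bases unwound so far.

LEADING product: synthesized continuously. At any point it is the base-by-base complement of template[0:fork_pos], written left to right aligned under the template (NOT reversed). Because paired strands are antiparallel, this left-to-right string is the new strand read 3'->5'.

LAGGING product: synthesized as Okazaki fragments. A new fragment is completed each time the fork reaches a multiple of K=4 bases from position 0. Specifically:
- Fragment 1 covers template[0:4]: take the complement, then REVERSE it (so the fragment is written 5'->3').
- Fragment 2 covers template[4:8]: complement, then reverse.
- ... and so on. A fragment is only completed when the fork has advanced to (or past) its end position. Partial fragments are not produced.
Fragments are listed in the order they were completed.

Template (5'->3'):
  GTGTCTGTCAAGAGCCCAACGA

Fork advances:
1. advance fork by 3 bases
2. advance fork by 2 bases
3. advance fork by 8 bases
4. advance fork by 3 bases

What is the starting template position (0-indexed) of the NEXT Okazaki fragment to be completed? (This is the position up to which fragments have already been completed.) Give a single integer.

Answer: 16

Derivation:
Step 1: advance 3 -> fork_pos = 0 + 3 = 3. Next multiple of 4 is 4 (not reached); still 0 fragment(s).
Step 2: advance 2 -> fork_pos = 3 + 2 = 5. Reached multiple(s) of 4: 4 -> fragment 1 completed (1 total).
Step 3: advance 8 -> fork_pos = 5 + 8 = 13. Reached multiple(s) of 4: 8, 12 -> fragments 2-3 completed (3 total).
Step 4: advance 3 -> fork_pos = 13 + 3 = 16. Reached multiple(s) of 4: 16 -> fragment 4 completed (4 total).
4 fragment(s) completed, covering template[0:16] (4 x 4 = 16). The next fragment, fragment 5, covers template[16:20], so it starts at position 16.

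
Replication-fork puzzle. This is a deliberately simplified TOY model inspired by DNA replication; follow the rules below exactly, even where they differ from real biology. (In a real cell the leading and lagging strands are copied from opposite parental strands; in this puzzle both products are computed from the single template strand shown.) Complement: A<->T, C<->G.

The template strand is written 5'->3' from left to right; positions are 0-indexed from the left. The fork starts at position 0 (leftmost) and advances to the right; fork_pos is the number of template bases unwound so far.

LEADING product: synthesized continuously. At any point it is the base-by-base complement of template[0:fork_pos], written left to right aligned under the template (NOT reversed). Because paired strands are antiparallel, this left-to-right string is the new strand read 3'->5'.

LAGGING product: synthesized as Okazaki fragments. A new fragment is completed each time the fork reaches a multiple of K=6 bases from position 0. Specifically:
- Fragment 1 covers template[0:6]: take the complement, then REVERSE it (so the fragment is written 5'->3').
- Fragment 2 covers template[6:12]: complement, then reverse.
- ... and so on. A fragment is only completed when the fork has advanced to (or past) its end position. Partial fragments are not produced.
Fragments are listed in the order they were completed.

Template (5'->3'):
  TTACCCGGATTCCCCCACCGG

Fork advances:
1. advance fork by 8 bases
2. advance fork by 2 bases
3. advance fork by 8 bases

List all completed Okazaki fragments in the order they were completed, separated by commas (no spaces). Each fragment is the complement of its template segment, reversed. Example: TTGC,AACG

Step 1: advance 8 -> fork_pos = 0 + 8 = 8. Reached multiple(s) of 6: 6 -> fragment 1 completed (1 total).
Step 2: advance 2 -> fork_pos = 8 + 2 = 10. Next multiple of 6 is 12 (not reached); still 1 fragment(s).
Step 3: advance 8 -> fork_pos = 10 + 8 = 18. Reached multiple(s) of 6: 12, 18 -> fragments 2-3 completed (3 total).
Final fork_pos = 18, so 3 fragment(s) are complete. Build each: template segment -> complement -> reverse.
Fragment 1: template[0:6] = TTACCC -> complement AATGGG -> reversed GGGTAA
Fragment 2: template[6:12] = GGATTC -> complement CCTAAG -> reversed GAATCC
Fragment 3: template[12:18] = CCCCAC -> complement GGGGTG -> reversed GTGGGG

Answer: GGGTAA,GAATCC,GTGGGG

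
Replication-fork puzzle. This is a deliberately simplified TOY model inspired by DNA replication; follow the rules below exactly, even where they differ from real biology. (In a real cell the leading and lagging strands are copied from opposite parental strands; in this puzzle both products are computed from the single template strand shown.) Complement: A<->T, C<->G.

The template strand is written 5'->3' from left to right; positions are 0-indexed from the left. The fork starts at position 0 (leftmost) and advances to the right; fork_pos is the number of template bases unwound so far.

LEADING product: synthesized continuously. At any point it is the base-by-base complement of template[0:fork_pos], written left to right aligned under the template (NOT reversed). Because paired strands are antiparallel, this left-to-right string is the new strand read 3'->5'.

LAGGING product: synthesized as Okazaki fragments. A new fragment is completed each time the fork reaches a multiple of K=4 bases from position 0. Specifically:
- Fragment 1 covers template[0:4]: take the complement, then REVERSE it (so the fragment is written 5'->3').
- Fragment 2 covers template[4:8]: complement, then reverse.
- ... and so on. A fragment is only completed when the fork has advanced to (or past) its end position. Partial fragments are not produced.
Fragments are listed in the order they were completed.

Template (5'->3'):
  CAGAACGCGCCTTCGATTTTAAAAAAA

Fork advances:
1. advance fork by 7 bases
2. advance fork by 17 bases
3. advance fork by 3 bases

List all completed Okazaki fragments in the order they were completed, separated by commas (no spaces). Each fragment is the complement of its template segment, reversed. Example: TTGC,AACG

Answer: TCTG,GCGT,AGGC,TCGA,AAAA,TTTT

Derivation:
Step 1: advance 7 -> fork_pos = 0 + 7 = 7. Reached multiple(s) of 4: 4 -> fragment 1 completed (1 total).
Step 2: advance 17 -> fork_pos = 7 + 17 = 24. Reached multiple(s) of 4: 8, 12, 16, 20, 24 -> fragments 2-6 completed (6 total).
Step 3: advance 3 -> fork_pos = 24 + 3 = 27. Next multiple of 4 is 28 (not reached); still 6 fragment(s).
Final fork_pos = 27, so 6 fragment(s) are complete. Build each: template segment -> complement -> reverse.
Fragment 1: template[0:4] = CAGA -> complement GTCT -> reversed TCTG
Fragment 2: template[4:8] = ACGC -> complement TGCG -> reversed GCGT
Fragment 3: template[8:12] = GCCT -> complement CGGA -> reversed AGGC
Fragment 4: template[12:16] = TCGA -> complement AGCT -> reversed TCGA
Fragment 5: template[16:20] = TTTT -> complement AAAA -> reversed AAAA
Fragment 6: template[20:24] = AAAA -> complement TTTT -> reversed TTTT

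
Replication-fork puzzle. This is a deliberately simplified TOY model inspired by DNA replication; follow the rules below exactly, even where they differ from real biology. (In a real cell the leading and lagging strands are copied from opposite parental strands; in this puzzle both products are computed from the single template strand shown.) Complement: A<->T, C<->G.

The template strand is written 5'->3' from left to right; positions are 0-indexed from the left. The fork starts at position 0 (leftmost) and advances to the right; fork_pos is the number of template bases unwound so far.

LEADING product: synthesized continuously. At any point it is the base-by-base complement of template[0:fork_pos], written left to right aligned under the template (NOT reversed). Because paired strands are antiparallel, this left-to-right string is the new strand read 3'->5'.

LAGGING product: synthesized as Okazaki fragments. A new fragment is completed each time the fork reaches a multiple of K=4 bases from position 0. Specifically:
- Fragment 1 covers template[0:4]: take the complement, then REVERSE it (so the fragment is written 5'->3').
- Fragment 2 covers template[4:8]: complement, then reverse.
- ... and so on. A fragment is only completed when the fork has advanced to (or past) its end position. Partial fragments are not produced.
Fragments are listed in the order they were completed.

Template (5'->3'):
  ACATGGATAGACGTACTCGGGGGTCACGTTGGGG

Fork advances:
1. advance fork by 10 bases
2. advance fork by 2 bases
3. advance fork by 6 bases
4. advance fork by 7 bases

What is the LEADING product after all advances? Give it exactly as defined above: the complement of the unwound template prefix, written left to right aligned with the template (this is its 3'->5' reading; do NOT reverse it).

Step 1: advance 10 -> fork_pos = 0 + 10 = 10.
Step 2: advance 2 -> fork_pos = 10 + 2 = 12.
Step 3: advance 6 -> fork_pos = 12 + 6 = 18.
Step 4: advance 7 -> fork_pos = 18 + 7 = 25.
Unwound prefix: template[0:25] = ACATGGATAGACGTACTCGGGGGTC
Complement it base by base (A<->T, C<->G), keeping left-to-right order:
  [0:5] ACATG -> TGTAC
  [5:10] GATAG -> CTATC
  [10:15] ACGTA -> TGCAT
  [15:20] CTCGG -> GAGCC
  [20:25] GGGTC -> CCCAG
Concatenate: TGTACCTATCTGCATGAGCCCCCAG (length 25; written aligned with the template, i.e. 3'->5').

Answer: TGTACCTATCTGCATGAGCCCCCAG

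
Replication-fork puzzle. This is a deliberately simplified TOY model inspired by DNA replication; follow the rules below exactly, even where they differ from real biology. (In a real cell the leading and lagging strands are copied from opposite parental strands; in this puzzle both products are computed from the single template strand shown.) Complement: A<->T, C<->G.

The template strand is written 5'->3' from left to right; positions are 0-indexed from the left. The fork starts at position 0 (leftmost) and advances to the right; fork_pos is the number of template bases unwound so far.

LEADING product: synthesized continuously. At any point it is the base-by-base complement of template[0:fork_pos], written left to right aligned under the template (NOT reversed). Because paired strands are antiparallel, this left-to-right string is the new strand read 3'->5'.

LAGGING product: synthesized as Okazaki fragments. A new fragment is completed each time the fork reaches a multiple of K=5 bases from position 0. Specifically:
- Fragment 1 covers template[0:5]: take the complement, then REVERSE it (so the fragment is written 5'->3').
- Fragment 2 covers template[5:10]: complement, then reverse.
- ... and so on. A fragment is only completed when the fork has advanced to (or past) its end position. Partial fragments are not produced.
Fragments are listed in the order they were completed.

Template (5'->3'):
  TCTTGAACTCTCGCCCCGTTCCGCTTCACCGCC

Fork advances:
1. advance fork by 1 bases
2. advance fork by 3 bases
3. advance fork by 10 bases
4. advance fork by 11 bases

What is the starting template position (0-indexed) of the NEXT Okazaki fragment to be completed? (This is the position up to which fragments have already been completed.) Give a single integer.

Answer: 25

Derivation:
Step 1: advance 1 -> fork_pos = 0 + 1 = 1. Next multiple of 5 is 5 (not reached); still 0 fragment(s).
Step 2: advance 3 -> fork_pos = 1 + 3 = 4. Next multiple of 5 is 5 (not reached); still 0 fragment(s).
Step 3: advance 10 -> fork_pos = 4 + 10 = 14. Reached multiple(s) of 5: 5, 10 -> fragments 1-2 completed (2 total).
Step 4: advance 11 -> fork_pos = 14 + 11 = 25. Reached multiple(s) of 5: 15, 20, 25 -> fragments 3-5 completed (5 total).
5 fragment(s) completed, covering template[0:25] (5 x 5 = 25). The next fragment, fragment 6, covers template[25:30], so it starts at position 25.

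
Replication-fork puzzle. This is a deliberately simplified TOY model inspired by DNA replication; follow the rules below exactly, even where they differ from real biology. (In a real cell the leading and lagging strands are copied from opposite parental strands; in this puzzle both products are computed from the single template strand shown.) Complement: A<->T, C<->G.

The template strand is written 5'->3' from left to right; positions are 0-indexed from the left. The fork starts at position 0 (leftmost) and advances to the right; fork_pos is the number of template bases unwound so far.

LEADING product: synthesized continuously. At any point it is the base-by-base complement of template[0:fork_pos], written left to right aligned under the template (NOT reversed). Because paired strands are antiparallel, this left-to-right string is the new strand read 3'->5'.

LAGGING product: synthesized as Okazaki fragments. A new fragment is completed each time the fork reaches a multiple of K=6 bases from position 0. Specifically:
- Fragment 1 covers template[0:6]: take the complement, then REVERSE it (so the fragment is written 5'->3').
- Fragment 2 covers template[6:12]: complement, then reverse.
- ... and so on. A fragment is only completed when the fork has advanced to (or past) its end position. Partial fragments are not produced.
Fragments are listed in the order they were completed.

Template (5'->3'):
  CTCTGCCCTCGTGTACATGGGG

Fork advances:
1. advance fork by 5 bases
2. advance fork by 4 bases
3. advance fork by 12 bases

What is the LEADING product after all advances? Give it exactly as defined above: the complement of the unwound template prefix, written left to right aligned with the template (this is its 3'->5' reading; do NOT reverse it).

Step 1: advance 5 -> fork_pos = 0 + 5 = 5.
Step 2: advance 4 -> fork_pos = 5 + 4 = 9.
Step 3: advance 12 -> fork_pos = 9 + 12 = 21.
Unwound prefix: template[0:21] = CTCTGCCCTCGTGTACATGGG
Complement it base by base (A<->T, C<->G), keeping left-to-right order:
  [0:5] CTCTG -> GAGAC
  [5:10] CCCTC -> GGGAG
  [10:15] GTGTA -> CACAT
  [15:20] CATGG -> GTACC
  [20:21] G -> C
Concatenate: GAGACGGGAGCACATGTACCC (length 21; written aligned with the template, i.e. 3'->5').

Answer: GAGACGGGAGCACATGTACCC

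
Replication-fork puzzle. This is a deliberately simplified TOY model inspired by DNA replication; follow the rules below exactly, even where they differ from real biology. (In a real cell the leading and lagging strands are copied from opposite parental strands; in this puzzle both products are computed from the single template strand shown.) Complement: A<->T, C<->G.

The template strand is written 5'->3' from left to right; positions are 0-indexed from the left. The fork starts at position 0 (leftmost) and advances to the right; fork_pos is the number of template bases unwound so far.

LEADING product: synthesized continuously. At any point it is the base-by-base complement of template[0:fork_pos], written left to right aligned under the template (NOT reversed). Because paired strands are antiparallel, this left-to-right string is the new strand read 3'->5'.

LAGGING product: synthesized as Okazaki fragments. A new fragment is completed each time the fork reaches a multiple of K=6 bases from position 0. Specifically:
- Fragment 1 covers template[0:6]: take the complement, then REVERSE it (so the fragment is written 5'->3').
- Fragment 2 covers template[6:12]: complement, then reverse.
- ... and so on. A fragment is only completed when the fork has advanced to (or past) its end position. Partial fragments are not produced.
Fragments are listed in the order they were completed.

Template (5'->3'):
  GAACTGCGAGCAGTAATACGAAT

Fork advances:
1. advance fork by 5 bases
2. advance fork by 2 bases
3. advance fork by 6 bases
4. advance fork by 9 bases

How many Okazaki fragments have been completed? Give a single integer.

Step 1: advance 5 -> fork_pos = 0 + 5 = 5. Next multiple of 6 is 6 (not reached); still 0 fragment(s).
Step 2: advance 2 -> fork_pos = 5 + 2 = 7. Reached multiple(s) of 6: 6 -> fragment 1 completed (1 total).
Step 3: advance 6 -> fork_pos = 7 + 6 = 13. Reached multiple(s) of 6: 12 -> fragment 2 completed (2 total).
Step 4: advance 9 -> fork_pos = 13 + 9 = 22. Reached multiple(s) of 6: 18 -> fragment 3 completed (3 total).
Check: final fork_pos = 22; the multiples of 6 that are <= 22 are 6..18 -> 22 // 6 = 3 completed fragment(s).

Answer: 3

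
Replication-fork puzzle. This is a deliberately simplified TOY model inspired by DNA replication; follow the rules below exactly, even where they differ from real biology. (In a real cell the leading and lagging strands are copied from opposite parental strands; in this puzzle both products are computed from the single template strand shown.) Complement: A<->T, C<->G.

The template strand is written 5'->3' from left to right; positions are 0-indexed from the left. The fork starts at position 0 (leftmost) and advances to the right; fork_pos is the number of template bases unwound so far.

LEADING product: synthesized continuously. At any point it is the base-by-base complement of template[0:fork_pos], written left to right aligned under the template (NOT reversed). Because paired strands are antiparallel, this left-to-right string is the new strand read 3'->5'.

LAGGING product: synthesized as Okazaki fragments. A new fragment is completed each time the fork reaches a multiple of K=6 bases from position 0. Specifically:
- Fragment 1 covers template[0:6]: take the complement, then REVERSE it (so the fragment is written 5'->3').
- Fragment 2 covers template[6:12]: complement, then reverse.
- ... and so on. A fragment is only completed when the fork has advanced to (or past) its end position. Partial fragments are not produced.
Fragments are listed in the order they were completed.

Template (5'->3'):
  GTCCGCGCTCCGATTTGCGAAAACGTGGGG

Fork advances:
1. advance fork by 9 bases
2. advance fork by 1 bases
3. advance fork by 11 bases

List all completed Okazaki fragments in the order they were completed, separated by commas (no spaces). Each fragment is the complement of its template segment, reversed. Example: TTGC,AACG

Answer: GCGGAC,CGGAGC,GCAAAT

Derivation:
Step 1: advance 9 -> fork_pos = 0 + 9 = 9. Reached multiple(s) of 6: 6 -> fragment 1 completed (1 total).
Step 2: advance 1 -> fork_pos = 9 + 1 = 10. Next multiple of 6 is 12 (not reached); still 1 fragment(s).
Step 3: advance 11 -> fork_pos = 10 + 11 = 21. Reached multiple(s) of 6: 12, 18 -> fragments 2-3 completed (3 total).
Final fork_pos = 21, so 3 fragment(s) are complete. Build each: template segment -> complement -> reverse.
Fragment 1: template[0:6] = GTCCGC -> complement CAGGCG -> reversed GCGGAC
Fragment 2: template[6:12] = GCTCCG -> complement CGAGGC -> reversed CGGAGC
Fragment 3: template[12:18] = ATTTGC -> complement TAAACG -> reversed GCAAAT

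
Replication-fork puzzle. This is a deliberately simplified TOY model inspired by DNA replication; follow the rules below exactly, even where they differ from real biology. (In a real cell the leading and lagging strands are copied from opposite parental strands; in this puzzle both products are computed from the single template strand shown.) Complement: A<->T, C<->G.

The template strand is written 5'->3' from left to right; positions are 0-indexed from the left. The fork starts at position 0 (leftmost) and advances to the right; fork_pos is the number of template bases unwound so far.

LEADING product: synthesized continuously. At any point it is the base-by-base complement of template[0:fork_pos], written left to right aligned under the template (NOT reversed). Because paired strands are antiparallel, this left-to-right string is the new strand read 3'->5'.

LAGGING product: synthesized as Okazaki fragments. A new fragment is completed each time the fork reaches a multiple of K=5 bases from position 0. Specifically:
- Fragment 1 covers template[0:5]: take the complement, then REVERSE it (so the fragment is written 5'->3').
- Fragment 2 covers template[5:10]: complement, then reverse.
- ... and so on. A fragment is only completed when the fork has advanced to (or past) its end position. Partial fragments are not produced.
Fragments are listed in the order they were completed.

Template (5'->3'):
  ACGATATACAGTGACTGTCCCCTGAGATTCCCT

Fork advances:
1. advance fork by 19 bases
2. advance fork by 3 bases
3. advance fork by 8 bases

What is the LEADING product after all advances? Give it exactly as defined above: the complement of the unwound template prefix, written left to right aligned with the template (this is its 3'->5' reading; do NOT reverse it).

Step 1: advance 19 -> fork_pos = 0 + 19 = 19.
Step 2: advance 3 -> fork_pos = 19 + 3 = 22.
Step 3: advance 8 -> fork_pos = 22 + 8 = 30.
Unwound prefix: template[0:30] = ACGATATACAGTGACTGTCCCCTGAGATTC
Complement it base by base (A<->T, C<->G), keeping left-to-right order:
  [0:5] ACGAT -> TGCTA
  [5:10] ATACA -> TATGT
  [10:15] GTGAC -> CACTG
  [15:20] TGTCC -> ACAGG
  [20:25] CCTGA -> GGACT
  [25:30] GATTC -> CTAAG
Concatenate: TGCTATATGTCACTGACAGGGGACTCTAAG (length 30; written aligned with the template, i.e. 3'->5').

Answer: TGCTATATGTCACTGACAGGGGACTCTAAG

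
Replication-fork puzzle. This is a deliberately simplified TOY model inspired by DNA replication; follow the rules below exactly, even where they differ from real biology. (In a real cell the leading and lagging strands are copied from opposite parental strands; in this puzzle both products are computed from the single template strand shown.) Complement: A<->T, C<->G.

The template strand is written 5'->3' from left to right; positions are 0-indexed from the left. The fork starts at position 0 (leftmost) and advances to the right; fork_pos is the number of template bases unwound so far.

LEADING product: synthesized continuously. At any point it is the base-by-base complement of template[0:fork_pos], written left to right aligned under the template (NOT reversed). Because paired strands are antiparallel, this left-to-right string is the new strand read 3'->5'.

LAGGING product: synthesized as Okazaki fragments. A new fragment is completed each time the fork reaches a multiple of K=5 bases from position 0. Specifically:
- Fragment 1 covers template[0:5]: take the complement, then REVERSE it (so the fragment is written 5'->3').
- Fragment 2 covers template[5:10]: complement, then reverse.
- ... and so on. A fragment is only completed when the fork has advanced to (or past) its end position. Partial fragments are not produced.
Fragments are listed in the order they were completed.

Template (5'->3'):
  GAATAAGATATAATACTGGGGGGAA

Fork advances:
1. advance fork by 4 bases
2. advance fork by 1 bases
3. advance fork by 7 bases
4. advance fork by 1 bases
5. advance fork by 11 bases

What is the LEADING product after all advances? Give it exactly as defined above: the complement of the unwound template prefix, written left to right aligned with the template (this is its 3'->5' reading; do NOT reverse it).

Answer: CTTATTCTATATTATGACCCCCCT

Derivation:
Step 1: advance 4 -> fork_pos = 0 + 4 = 4.
Step 2: advance 1 -> fork_pos = 4 + 1 = 5.
Step 3: advance 7 -> fork_pos = 5 + 7 = 12.
Step 4: advance 1 -> fork_pos = 12 + 1 = 13.
Step 5: advance 11 -> fork_pos = 13 + 11 = 24.
Unwound prefix: template[0:24] = GAATAAGATATAATACTGGGGGGA
Complement it base by base (A<->T, C<->G), keeping left-to-right order:
  [0:5] GAATA -> CTTAT
  [5:10] AGATA -> TCTAT
  [10:15] TAATA -> ATTAT
  [15:20] CTGGG -> GACCC
  [20:24] GGGA -> CCCT
Concatenate: CTTATTCTATATTATGACCCCCCT (length 24; written aligned with the template, i.e. 3'->5').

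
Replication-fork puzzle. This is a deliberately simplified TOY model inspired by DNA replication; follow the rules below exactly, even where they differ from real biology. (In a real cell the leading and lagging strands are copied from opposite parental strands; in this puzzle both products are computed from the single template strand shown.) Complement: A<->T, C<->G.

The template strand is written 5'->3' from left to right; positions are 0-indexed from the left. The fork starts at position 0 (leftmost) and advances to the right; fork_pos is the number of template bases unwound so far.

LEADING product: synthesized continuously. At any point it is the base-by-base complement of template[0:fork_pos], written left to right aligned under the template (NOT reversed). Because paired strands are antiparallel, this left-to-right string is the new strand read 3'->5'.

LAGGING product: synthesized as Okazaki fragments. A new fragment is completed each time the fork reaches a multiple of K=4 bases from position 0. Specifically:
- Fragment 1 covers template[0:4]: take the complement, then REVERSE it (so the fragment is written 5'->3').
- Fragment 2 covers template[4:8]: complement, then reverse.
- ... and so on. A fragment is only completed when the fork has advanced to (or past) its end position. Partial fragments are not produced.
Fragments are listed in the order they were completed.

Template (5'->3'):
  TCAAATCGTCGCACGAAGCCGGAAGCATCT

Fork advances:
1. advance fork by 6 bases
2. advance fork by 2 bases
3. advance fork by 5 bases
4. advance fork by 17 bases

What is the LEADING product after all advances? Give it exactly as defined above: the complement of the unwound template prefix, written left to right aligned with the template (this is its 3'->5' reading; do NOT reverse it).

Step 1: advance 6 -> fork_pos = 0 + 6 = 6.
Step 2: advance 2 -> fork_pos = 6 + 2 = 8.
Step 3: advance 5 -> fork_pos = 8 + 5 = 13.
Step 4: advance 17 -> fork_pos = 13 + 17 = 30.
Unwound prefix: template[0:30] = TCAAATCGTCGCACGAAGCCGGAAGCATCT
Complement it base by base (A<->T, C<->G), keeping left-to-right order:
  [0:5] TCAAA -> AGTTT
  [5:10] TCGTC -> AGCAG
  [10:15] GCACG -> CGTGC
  [15:20] AAGCC -> TTCGG
  [20:25] GGAAG -> CCTTC
  [25:30] CATCT -> GTAGA
Concatenate: AGTTTAGCAGCGTGCTTCGGCCTTCGTAGA (length 30; written aligned with the template, i.e. 3'->5').

Answer: AGTTTAGCAGCGTGCTTCGGCCTTCGTAGA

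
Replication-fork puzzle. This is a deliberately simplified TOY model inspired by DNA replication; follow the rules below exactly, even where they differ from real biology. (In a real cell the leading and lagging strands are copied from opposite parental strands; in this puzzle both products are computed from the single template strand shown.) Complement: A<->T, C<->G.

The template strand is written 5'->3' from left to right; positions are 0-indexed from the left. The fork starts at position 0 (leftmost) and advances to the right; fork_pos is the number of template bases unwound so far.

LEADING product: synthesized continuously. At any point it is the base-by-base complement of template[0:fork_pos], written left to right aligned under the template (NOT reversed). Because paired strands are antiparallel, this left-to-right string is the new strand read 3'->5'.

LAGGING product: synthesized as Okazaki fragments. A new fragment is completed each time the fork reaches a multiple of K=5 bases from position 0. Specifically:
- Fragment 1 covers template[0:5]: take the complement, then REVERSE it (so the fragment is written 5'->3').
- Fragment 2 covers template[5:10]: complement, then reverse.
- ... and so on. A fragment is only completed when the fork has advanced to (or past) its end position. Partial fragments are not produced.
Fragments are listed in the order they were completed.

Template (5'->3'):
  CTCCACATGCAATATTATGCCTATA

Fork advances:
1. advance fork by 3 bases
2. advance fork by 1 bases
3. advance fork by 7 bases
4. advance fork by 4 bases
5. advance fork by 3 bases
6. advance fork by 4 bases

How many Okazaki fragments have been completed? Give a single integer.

Step 1: advance 3 -> fork_pos = 0 + 3 = 3. Next multiple of 5 is 5 (not reached); still 0 fragment(s).
Step 2: advance 1 -> fork_pos = 3 + 1 = 4. Next multiple of 5 is 5 (not reached); still 0 fragment(s).
Step 3: advance 7 -> fork_pos = 4 + 7 = 11. Reached multiple(s) of 5: 5, 10 -> fragments 1-2 completed (2 total).
Step 4: advance 4 -> fork_pos = 11 + 4 = 15. Reached multiple(s) of 5: 15 -> fragment 3 completed (3 total).
Step 5: advance 3 -> fork_pos = 15 + 3 = 18. Next multiple of 5 is 20 (not reached); still 3 fragment(s).
Step 6: advance 4 -> fork_pos = 18 + 4 = 22. Reached multiple(s) of 5: 20 -> fragment 4 completed (4 total).
Check: final fork_pos = 22; the multiples of 5 that are <= 22 are 5..20 -> 22 // 5 = 4 completed fragment(s).

Answer: 4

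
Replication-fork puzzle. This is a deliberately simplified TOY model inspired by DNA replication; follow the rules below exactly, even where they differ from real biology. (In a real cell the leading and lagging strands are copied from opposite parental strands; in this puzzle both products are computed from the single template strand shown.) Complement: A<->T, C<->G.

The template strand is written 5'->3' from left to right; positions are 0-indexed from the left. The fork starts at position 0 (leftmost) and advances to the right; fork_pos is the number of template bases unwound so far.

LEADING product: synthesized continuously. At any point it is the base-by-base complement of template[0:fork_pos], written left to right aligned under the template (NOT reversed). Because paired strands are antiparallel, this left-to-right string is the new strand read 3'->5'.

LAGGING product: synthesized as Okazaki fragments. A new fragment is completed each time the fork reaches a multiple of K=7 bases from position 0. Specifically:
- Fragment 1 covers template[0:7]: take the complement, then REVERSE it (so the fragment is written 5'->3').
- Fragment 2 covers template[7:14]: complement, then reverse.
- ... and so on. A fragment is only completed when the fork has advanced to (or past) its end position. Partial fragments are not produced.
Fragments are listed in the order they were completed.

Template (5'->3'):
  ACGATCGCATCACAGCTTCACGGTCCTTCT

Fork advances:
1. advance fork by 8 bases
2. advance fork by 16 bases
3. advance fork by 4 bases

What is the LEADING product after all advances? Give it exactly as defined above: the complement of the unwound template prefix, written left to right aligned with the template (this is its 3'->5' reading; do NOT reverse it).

Step 1: advance 8 -> fork_pos = 0 + 8 = 8.
Step 2: advance 16 -> fork_pos = 8 + 16 = 24.
Step 3: advance 4 -> fork_pos = 24 + 4 = 28.
Unwound prefix: template[0:28] = ACGATCGCATCACAGCTTCACGGTCCTT
Complement it base by base (A<->T, C<->G), keeping left-to-right order:
  [0:5] ACGAT -> TGCTA
  [5:10] CGCAT -> GCGTA
  [10:15] CACAG -> GTGTC
  [15:20] CTTCA -> GAAGT
  [20:25] CGGTC -> GCCAG
  [25:28] CTT -> GAA
Concatenate: TGCTAGCGTAGTGTCGAAGTGCCAGGAA (length 28; written aligned with the template, i.e. 3'->5').

Answer: TGCTAGCGTAGTGTCGAAGTGCCAGGAA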